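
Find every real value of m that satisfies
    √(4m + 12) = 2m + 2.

Square both sides: 4m + 12 = (2m + 2)².
Expand and rearrange: 4m² + 4m - 8 = 0.
Solving gives m = 1 or m = -2.
Check each candidate in the original equation:
  m = 1: √(16) = 4, while 2m + 2 = 4 — valid.
  m = -2: √(4) = 2, while 2m + 2 = -2 — extraneous.

m = 1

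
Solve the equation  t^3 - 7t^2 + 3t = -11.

Rearrange: t^3 - 7t^2 + 3t + 11 = 0.
Possible rational roots are divisors of 11. Testing t = -1 gives 0, so (t + 1) is a factor.
Divide: t^3 - 7t^2 + 3t + 11 = (t + 1)(t^2 - 8t + 11).
Apply the quadratic formula to t^2 - 8t + 11 = 0: t = (8 +/- sqrt(20))/2, i.e. t ~= 6.2361 or t ~= 1.7639.

t = -1 or t = 1.7639 or t = 6.2361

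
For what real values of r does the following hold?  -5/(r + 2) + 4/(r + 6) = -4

r = -6.7932 or r = -0.9568

Multiply both sides by (r + 2)(r + 6):
-5(r + 6) + 4(r + 2) = -4(r + 2)(r + 6).
Expand and collect terms: -4r^2 - 31r - 26 = 0.
By the quadratic formula, r = (31 +/- sqrt(545)) / -8, so r ~= -6.7932 or r ~= -0.9568.
Neither value makes a denominator zero (r != -2, r != -6), so both are valid.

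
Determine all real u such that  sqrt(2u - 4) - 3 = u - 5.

u = 2 or u = 4

Isolate the radical: sqrt(2u - 4) = u - 2.
Square both sides: 2u - 4 = (u - 2)^2.
Expand and rearrange: u^2 - 6u + 8 = 0.
Solving gives u = 4 or u = 2.
Check each candidate in the original equation:
  u = 4: sqrt(4) = 2, while u - 2 = 2 — valid.
  u = 2: sqrt(0) = 0, while u - 2 = 0 — valid.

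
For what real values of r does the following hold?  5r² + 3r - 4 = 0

Discriminant: (3)² − 4·5·(-4) = 89.
Quadratic formula: r = (-3 ± √89) / 10.
So r = -3/10 + √(89)/10 ≈ 0.6434 or r = -√(89)/10 - 3/10 ≈ -1.2434.

r = -1.2434 or r = 0.6434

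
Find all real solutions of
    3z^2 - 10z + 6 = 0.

z = 0.7847 or z = 2.5486

Discriminant: (-10)^2 - 4*3*6 = 28.
Quadratic formula: z = (10 +/- sqrt(28)) / 6.
So z = sqrt(7)/3 + 5/3 ~= 2.5486 or z = 5/3 - sqrt(7)/3 ~= 0.7847.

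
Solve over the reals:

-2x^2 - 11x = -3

Rearrange to standard form: -2x^2 - 11x + 3 = 0.
Discriminant: (-11)^2 - 4*(-2)*3 = 145.
Quadratic formula: x = (11 +/- sqrt(145)) / (-4).
So x = -sqrt(145)/4 - 11/4 ~= -5.7604 or x = -11/4 + sqrt(145)/4 ~= 0.2604.

x = -5.7604 or x = 0.2604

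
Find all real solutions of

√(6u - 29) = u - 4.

u = 5 or u = 9

Square both sides: 6u - 29 = (u - 4)².
Expand and rearrange: u² - 14u + 45 = 0.
Solving gives u = 9 or u = 5.
Check each candidate in the original equation:
  u = 9: √(25) = 5, while u - 4 = 5 — valid.
  u = 5: √(1) = 1, while u - 4 = 1 — valid.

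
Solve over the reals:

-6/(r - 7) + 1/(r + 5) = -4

r = -5.2227 or r = 8.4727

Multiply both sides by (r - 7)(r + 5):
-6(r + 5) + (r - 7) = -4(r - 7)(r + 5).
Expand and collect terms: -4r² + 13r + 177 = 0.
By the quadratic formula, r = (-13 ± √3001) / -8, so r ≈ -5.2227 or r ≈ 8.4727.
Neither value makes a denominator zero (r ≠ 7, r ≠ -5), so both are valid.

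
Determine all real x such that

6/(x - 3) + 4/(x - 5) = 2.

Multiply both sides by (x - 3)(x - 5):
6(x - 5) + 4(x - 3) = 2(x - 3)(x - 5).
Expand and collect terms: 2x^2 - 26x + 72 = 0.
Factor or apply the quadratic formula: x = 9 or x = 4.
Neither value makes a denominator zero (x != 3, x != 5), so both are valid.

x = 4 or x = 9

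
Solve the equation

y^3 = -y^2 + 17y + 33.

y = -3 or y = -2.4641 or y = 4.4641

Rearrange: y^3 + y^2 - 17y - 33 = 0.
Possible rational roots are divisors of -33. Testing y = -3 gives 0, so (y + 3) is a factor.
Divide: y^3 + y^2 - 17y - 33 = (y + 3)(y^2 - 2y - 11).
Apply the quadratic formula to y^2 - 2y - 11 = 0: y = (2 +/- sqrt(48))/2, i.e. y ~= 4.4641 or y ~= -2.4641.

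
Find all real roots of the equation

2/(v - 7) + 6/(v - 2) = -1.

Multiply both sides by (v - 7)(v - 2):
2(v - 2) + 6(v - 7) = -(v - 7)(v - 2).
Expand and collect terms: -v^2 + v + 32 = 0.
By the quadratic formula, v = (-1 +/- sqrt(129)) / -2, so v ~= -5.1789 or v ~= 6.1789.
Neither value makes a denominator zero (v != 7, v != 2), so both are valid.

v = -5.1789 or v = 6.1789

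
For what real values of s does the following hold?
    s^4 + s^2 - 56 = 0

s = -2.6458 or s = 2.6458

Let u = s^2. The equation becomes u^2 + u - 56 = 0.
Factor: (u + 8)(u - 7) = 0, so u = -8 or u = 7.
s^2 = -8 < 0 has no real solution.
s^2 = 7 gives s = +/-sqrt(7) ~= +/-2.6458.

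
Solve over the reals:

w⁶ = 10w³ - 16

w = 1.2599 or w = 2

Let u = w³. The equation becomes u² - 10u + 16 = 0.
Factor: (u - 2)(u - 8) = 0, so u = 2 or u = 8.
w³ = 2 gives w = ∛(2) ≈ 1.2599.
w³ = 8 gives w = 2.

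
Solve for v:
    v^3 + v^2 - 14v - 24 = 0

Possible rational roots are divisors of -24. Testing v = -2 gives 0, so (v + 2) is a factor.
Divide: v^3 + v^2 - 14v - 24 = (v + 2)(v^2 - v - 12).
Factor the quadratic: v = 4 or v = -3.

v = -3 or v = -2 or v = 4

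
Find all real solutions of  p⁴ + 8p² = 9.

Let u = p². The equation becomes u² + 8u - 9 = 0.
Factor: (u - 1)(u + 9) = 0, so u = 1 or u = -9.
p² = 1 gives p = ±1.
p² = -9 < 0 has no real solution.

p = -1 or p = 1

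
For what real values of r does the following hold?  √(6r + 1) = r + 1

r = 0 or r = 4

Square both sides: 6r + 1 = (r + 1)².
Expand and rearrange: r² - 4r = 0.
Solving gives r = 4 or r = 0.
Check each candidate in the original equation:
  r = 4: √(25) = 5, while r + 1 = 5 — valid.
  r = 0: √(1) = 1, while r + 1 = 1 — valid.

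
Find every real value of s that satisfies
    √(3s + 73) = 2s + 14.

Square both sides: 3s + 73 = (2s + 14)².
Expand and rearrange: 4s² + 53s + 123 = 0.
Solving gives s = -3 or s = -10.25.
Check each candidate in the original equation:
  s = -3: √(64) = 8, while 2s + 14 = 8 — valid.
  s = -10.25: √(42.25) = 6.5, while 2s + 14 = -6.5 — extraneous.

s = -3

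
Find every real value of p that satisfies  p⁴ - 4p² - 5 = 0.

p = -2.2361 or p = 2.2361

Let u = p². The equation becomes u² - 4u - 5 = 0.
Factor: (u + 1)(u - 5) = 0, so u = -1 or u = 5.
p² = -1 < 0 has no real solution.
p² = 5 gives p = ±√(5) ≈ ±2.2361.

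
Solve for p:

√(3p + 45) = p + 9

p = -3

Square both sides: 3p + 45 = (p + 9)².
Expand and rearrange: p² + 15p + 36 = 0.
Solving gives p = -3 or p = -12.
Check each candidate in the original equation:
  p = -3: √(36) = 6, while p + 9 = 6 — valid.
  p = -12: √(9) = 3, while p + 9 = -3 — extraneous.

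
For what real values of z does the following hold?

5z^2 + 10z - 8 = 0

z = -2.6125 or z = 0.6125

Discriminant: (10)^2 - 4*5*(-8) = 260.
Quadratic formula: z = (-10 +/- sqrt(260)) / 10.
So z = -1 + sqrt(65)/5 ~= 0.6125 or z = -sqrt(65)/5 - 1 ~= -2.6125.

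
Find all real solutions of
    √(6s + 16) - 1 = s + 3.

Isolate the radical: √(6s + 16) = s + 4.
Square both sides: 6s + 16 = (s + 4)².
Expand and rearrange: s² + 2s = 0.
Solving gives s = 0 or s = -2.
Check each candidate in the original equation:
  s = 0: √(16) = 4, while s + 4 = 4 — valid.
  s = -2: √(4) = 2, while s + 4 = 2 — valid.

s = -2 or s = 0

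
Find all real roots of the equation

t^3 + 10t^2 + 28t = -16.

Rearrange: t^3 + 10t^2 + 28t + 16 = 0.
Possible rational roots are divisors of 16. Testing t = -4 gives 0, so (t + 4) is a factor.
Divide: t^3 + 10t^2 + 28t + 16 = (t + 4)(t^2 + 6t + 4).
Apply the quadratic formula to t^2 + 6t + 4 = 0: t = (-6 +/- sqrt(20))/2, i.e. t ~= -0.7639 or t ~= -5.2361.

t = -5.2361 or t = -4 or t = -0.7639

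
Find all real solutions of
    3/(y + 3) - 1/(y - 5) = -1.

y = -5.7446 or y = 5.7446

Multiply both sides by (y + 3)(y - 5):
3(y - 5) - (y + 3) = -(y + 3)(y - 5).
Expand and collect terms: -y² + 33 = 0.
By the quadratic formula, y = (0 ± √132) / -2, so y ≈ -5.7446 or y ≈ 5.7446.
Neither value makes a denominator zero (y ≠ -3, y ≠ 5), so both are valid.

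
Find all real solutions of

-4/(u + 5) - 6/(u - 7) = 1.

u = -11 or u = 3

Multiply both sides by (u + 5)(u - 7):
-4(u - 7) - 6(u + 5) = (u + 5)(u - 7).
Expand and collect terms: u² + 8u - 33 = 0.
Factor or apply the quadratic formula: u = 3 or u = -11.
Neither value makes a denominator zero (u ≠ -5, u ≠ 7), so both are valid.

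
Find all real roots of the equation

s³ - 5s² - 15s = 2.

s = -2 or s = -0.1401 or s = 7.1401

Rearrange: s³ - 5s² - 15s - 2 = 0.
Possible rational roots are divisors of -2. Testing s = -2 gives 0, so (s + 2) is a factor.
Divide: s³ - 5s² - 15s - 2 = (s + 2)(s² - 7s - 1).
Apply the quadratic formula to s² - 7s - 1 = 0: s = (7 ± √53)/2, i.e. s ≈ 7.1401 or s ≈ -0.1401.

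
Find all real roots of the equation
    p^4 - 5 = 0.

Let u = p^2. The equation becomes u^2 - 5 = 0.
By the quadratic formula, u = sqrt(5) or u = -sqrt(5).
p^2 = sqrt(5) gives p = +/-5**(1/4) ~= +/-1.4953.
p^2 = -sqrt(5) < 0 has no real solution.

p = -1.4953 or p = 1.4953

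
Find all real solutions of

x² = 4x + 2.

Rearrange to standard form: x² - 4x - 2 = 0.
Discriminant: (-4)² − 4·1·(-2) = 24.
Quadratic formula: x = (4 ± √24) / 2.
So x = 2 + √(6) ≈ 4.4495 or x = 2 - √(6) ≈ -0.4495.

x = -0.4495 or x = 4.4495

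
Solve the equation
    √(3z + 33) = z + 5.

z = 1

Square both sides: 3z + 33 = (z + 5)².
Expand and rearrange: z² + 7z - 8 = 0.
Solving gives z = 1 or z = -8.
Check each candidate in the original equation:
  z = 1: √(36) = 6, while z + 5 = 6 — valid.
  z = -8: √(9) = 3, while z + 5 = -3 — extraneous.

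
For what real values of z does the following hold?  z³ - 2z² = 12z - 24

Rearrange: z³ - 2z² - 12z + 24 = 0.
Possible rational roots are divisors of 24. Testing z = 2 gives 0, so (z - 2) is a factor.
Divide: z³ - 2z² - 12z + 24 = (z - 2)(z² - 12).
Apply the quadratic formula to z² - 12 = 0: z = (0 ± √48)/2, i.e. z ≈ 3.4641 or z ≈ -3.4641.

z = -3.4641 or z = 2 or z = 3.4641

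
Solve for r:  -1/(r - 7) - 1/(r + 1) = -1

Multiply both sides by (r - 7)(r + 1):
-(r + 1) - (r - 7) = -(r - 7)(r + 1).
Expand and collect terms: -r^2 + 8r + 1 = 0.
By the quadratic formula, r = (-8 +/- sqrt(68)) / -2, so r ~= -0.1231 or r ~= 8.1231.
Neither value makes a denominator zero (r != 7, r != -1), so both are valid.

r = -0.1231 or r = 8.1231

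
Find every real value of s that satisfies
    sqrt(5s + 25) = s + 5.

s = -5 or s = 0

Square both sides: 5s + 25 = (s + 5)^2.
Expand and rearrange: s^2 + 5s = 0.
Solving gives s = 0 or s = -5.
Check each candidate in the original equation:
  s = 0: sqrt(25) = 5, while s + 5 = 5 — valid.
  s = -5: sqrt(0) = 0, while s + 5 = 0 — valid.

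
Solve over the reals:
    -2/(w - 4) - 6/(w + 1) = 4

Multiply both sides by (w - 4)(w + 1):
-2(w + 1) - 6(w - 4) = 4(w - 4)(w + 1).
Expand and collect terms: 4w^2 - 4w - 38 = 0.
By the quadratic formula, w = (4 +/- sqrt(624)) / 8, so w ~= 3.6225 or w ~= -2.6225.
Neither value makes a denominator zero (w != 4, w != -1), so both are valid.

w = -2.6225 or w = 3.6225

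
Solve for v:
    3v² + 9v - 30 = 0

Factor: 3(v + 5)(v - 2) = 0.
So v = -5 or v = 2.

v = -5 or v = 2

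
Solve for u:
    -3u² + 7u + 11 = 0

u = -1.0756 or u = 3.4089

Discriminant: (7)² − 4·(-3)·11 = 181.
Quadratic formula: u = (-7 ± √181) / (-6).
So u = 7/6 - √(181)/6 ≈ -1.0756 or u = 7/6 + √(181)/6 ≈ 3.4089.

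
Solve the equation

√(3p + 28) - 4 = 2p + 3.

Isolate the radical: √(3p + 28) = 2p + 7.
Square both sides: 3p + 28 = (2p + 7)².
Expand and rearrange: 4p² + 25p + 21 = 0.
Solving gives p = -1 or p = -5.25.
Check each candidate in the original equation:
  p = -1: √(25) = 5, while 2p + 7 = 5 — valid.
  p = -5.25: √(12.25) = 3.5, while 2p + 7 = -3.5 — extraneous.

p = -1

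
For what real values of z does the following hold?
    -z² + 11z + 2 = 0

z = -0.1789 or z = 11.1789

Discriminant: (11)² − 4·(-1)·2 = 129.
Quadratic formula: z = (-11 ± √129) / (-2).
So z = 11/2 - √(129)/2 ≈ -0.1789 or z = 11/2 + √(129)/2 ≈ 11.1789.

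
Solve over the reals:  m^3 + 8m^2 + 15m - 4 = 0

Possible rational roots are divisors of -4. Testing m = -4 gives 0, so (m + 4) is a factor.
Divide: m^3 + 8m^2 + 15m - 4 = (m + 4)(m^2 + 4m - 1).
Apply the quadratic formula to m^2 + 4m - 1 = 0: m = (-4 +/- sqrt(20))/2, i.e. m ~= 0.2361 or m ~= -4.2361.

m = -4.2361 or m = -4 or m = 0.2361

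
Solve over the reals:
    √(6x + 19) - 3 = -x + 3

x = 1

Isolate the radical: √(6x + 19) = -x + 6.
Square both sides: 6x + 19 = (-x + 6)².
Expand and rearrange: x² - 18x + 17 = 0.
Solving gives x = 17 or x = 1.
Check each candidate in the original equation:
  x = 17: √(121) = 11, while -x + 6 = -11 — extraneous.
  x = 1: √(25) = 5, while -x + 6 = 5 — valid.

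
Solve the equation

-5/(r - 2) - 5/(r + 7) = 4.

r = -8.4204 or r = 0.9204

Multiply both sides by (r - 2)(r + 7):
-5(r + 7) - 5(r - 2) = 4(r - 2)(r + 7).
Expand and collect terms: 4r^2 + 30r - 31 = 0.
By the quadratic formula, r = (-30 +/- sqrt(1396)) / 8, so r ~= 0.9204 or r ~= -8.4204.
Neither value makes a denominator zero (r != 2, r != -7), so both are valid.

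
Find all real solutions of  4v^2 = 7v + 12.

Rearrange to standard form: 4v^2 - 7v - 12 = 0.
Discriminant: (-7)^2 - 4*4*(-12) = 241.
Quadratic formula: v = (7 +/- sqrt(241)) / 8.
So v = 7/8 + sqrt(241)/8 ~= 2.8155 or v = 7/8 - sqrt(241)/8 ~= -1.0655.

v = -1.0655 or v = 2.8155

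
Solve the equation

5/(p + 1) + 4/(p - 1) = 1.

Multiply both sides by (p + 1)(p - 1):
5(p - 1) + 4(p + 1) = (p + 1)(p - 1).
Expand and collect terms: p^2 - 9p = 0.
Factor or apply the quadratic formula: p = 9 or p = 0.
Neither value makes a denominator zero (p != -1, p != 1), so both are valid.

p = 0 or p = 9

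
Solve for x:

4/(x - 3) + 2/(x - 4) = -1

Multiply both sides by (x - 3)(x - 4):
4(x - 4) + 2(x - 3) = -(x - 3)(x - 4).
Expand and collect terms: -x^2 + x + 10 = 0.
By the quadratic formula, x = (-1 +/- sqrt(41)) / -2, so x ~= -2.7016 or x ~= 3.7016.
Neither value makes a denominator zero (x != 3, x != 4), so both are valid.

x = -2.7016 or x = 3.7016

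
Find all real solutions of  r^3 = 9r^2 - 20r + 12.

Rearrange: r^3 - 9r^2 + 20r - 12 = 0.
Possible rational roots are divisors of -12. Testing r = 2 gives 0, so (r - 2) is a factor.
Divide: r^3 - 9r^2 + 20r - 12 = (r - 2)(r^2 - 7r + 6).
Factor the quadratic: r = 6 or r = 1.

r = 1 or r = 2 or r = 6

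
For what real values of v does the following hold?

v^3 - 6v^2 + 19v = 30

Rearrange: v^3 - 6v^2 + 19v - 30 = 0.
Possible rational roots are divisors of -30. Testing v = 3 gives 0, so (v - 3) is a factor.
Divide: v^3 - 6v^2 + 19v - 30 = (v - 3)(v^2 - 3v + 10).
The quadratic v^2 - 3v + 10 has discriminant -31 < 0, so no further real roots.

v = 3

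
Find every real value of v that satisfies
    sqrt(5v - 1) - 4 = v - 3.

v = 1 or v = 2

Isolate the radical: sqrt(5v - 1) = v + 1.
Square both sides: 5v - 1 = (v + 1)^2.
Expand and rearrange: v^2 - 3v + 2 = 0.
Solving gives v = 2 or v = 1.
Check each candidate in the original equation:
  v = 2: sqrt(9) = 3, while v + 1 = 3 — valid.
  v = 1: sqrt(4) = 2, while v + 1 = 2 — valid.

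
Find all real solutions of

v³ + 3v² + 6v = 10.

v = 1

Rearrange: v³ + 3v² + 6v - 10 = 0.
Possible rational roots are divisors of -10. Testing v = 1 gives 0, so (v - 1) is a factor.
Divide: v³ + 3v² + 6v - 10 = (v - 1)(v² + 4v + 10).
The quadratic v² + 4v + 10 has discriminant -24 < 0, so no further real roots.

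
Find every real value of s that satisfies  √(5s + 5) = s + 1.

s = -1 or s = 4

Square both sides: 5s + 5 = (s + 1)².
Expand and rearrange: s² - 3s - 4 = 0.
Solving gives s = 4 or s = -1.
Check each candidate in the original equation:
  s = 4: √(25) = 5, while s + 1 = 5 — valid.
  s = -1: √(0) = 0, while s + 1 = 0 — valid.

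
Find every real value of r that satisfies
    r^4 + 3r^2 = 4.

r = -1 or r = 1

Let u = r^2. The equation becomes u^2 + 3u - 4 = 0.
Factor: (u + 4)(u - 1) = 0, so u = -4 or u = 1.
r^2 = -4 < 0 has no real solution.
r^2 = 1 gives r = +/-1.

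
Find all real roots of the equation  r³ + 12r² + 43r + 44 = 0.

r = -6.2361 or r = -4 or r = -1.7639

Possible rational roots are divisors of 44. Testing r = -4 gives 0, so (r + 4) is a factor.
Divide: r³ + 12r² + 43r + 44 = (r + 4)(r² + 8r + 11).
Apply the quadratic formula to r² + 8r + 11 = 0: r = (-8 ± √20)/2, i.e. r ≈ -1.7639 or r ≈ -6.2361.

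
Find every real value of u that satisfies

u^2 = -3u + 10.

u = -5 or u = 2

Bring every term to one side: u^2 + 3u - 10 = 0.
Factor: (u + 5)(u - 2) = 0.
So u = -5 or u = 2.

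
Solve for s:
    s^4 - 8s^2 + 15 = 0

s = -2.2361 or s = -1.7321 or s = 1.7321 or s = 2.2361

Let u = s^2. The equation becomes u^2 - 8u + 15 = 0.
Factor: (u - 5)(u - 3) = 0, so u = 5 or u = 3.
s^2 = 5 gives s = +/-sqrt(5) ~= +/-2.2361.
s^2 = 3 gives s = +/-sqrt(3) ~= +/-1.7321.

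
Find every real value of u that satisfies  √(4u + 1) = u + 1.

Square both sides: 4u + 1 = (u + 1)².
Expand and rearrange: u² - 2u = 0.
Solving gives u = 2 or u = 0.
Check each candidate in the original equation:
  u = 2: √(9) = 3, while u + 1 = 3 — valid.
  u = 0: √(1) = 1, while u + 1 = 1 — valid.

u = 0 or u = 2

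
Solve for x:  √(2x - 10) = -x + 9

x = 7

Square both sides: 2x - 10 = (-x + 9)².
Expand and rearrange: x² - 20x + 91 = 0.
Solving gives x = 13 or x = 7.
Check each candidate in the original equation:
  x = 13: √(16) = 4, while -x + 9 = -4 — extraneous.
  x = 7: √(4) = 2, while -x + 9 = 2 — valid.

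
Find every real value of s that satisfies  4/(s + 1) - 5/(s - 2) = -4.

s = -1.75 or s = 3

Multiply both sides by (s + 1)(s - 2):
4(s - 2) - 5(s + 1) = -4(s + 1)(s - 2).
Expand and collect terms: -4s^2 + 5s + 21 = 0.
Factor or apply the quadratic formula: s = -1.75 or s = 3.
Neither value makes a denominator zero (s != -1, s != 2), so both are valid.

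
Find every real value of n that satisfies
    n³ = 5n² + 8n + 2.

n = -1 or n = -0.3166 or n = 6.3166

Rearrange: n³ - 5n² - 8n - 2 = 0.
Possible rational roots are divisors of -2. Testing n = -1 gives 0, so (n + 1) is a factor.
Divide: n³ - 5n² - 8n - 2 = (n + 1)(n² - 6n - 2).
Apply the quadratic formula to n² - 6n - 2 = 0: n = (6 ± √44)/2, i.e. n ≈ 6.3166 or n ≈ -0.3166.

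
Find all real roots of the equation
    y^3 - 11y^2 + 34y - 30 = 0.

Possible rational roots are divisors of -30. Testing y = 3 gives 0, so (y - 3) is a factor.
Divide: y^3 - 11y^2 + 34y - 30 = (y - 3)(y^2 - 8y + 10).
Apply the quadratic formula to y^2 - 8y + 10 = 0: y = (8 +/- sqrt(24))/2, i.e. y ~= 6.4495 or y ~= 1.5505.

y = 1.5505 or y = 3 or y = 6.4495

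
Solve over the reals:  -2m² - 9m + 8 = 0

m = -5.2604 or m = 0.7604

Discriminant: (-9)² − 4·(-2)·8 = 145.
Quadratic formula: m = (9 ± √145) / (-4).
So m = -√(145)/4 - 9/4 ≈ -5.2604 or m = -9/4 + √(145)/4 ≈ 0.7604.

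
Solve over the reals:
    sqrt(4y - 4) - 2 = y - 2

y = 2

Isolate the radical: sqrt(4y - 4) = y.
Square both sides: 4y - 4 = (y)^2.
Expand and rearrange: y^2 - 4y + 4 = 0.
This gives the repeated root y = 2.
Check in the original equation:
  y = 2: sqrt(4) = 2, while y = 2 — valid.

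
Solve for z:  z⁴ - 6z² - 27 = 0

Let u = z². The equation becomes u² - 6u - 27 = 0.
Factor: (u + 3)(u - 9) = 0, so u = -3 or u = 9.
z² = -3 < 0 has no real solution.
z² = 9 gives z = ±3.

z = -3 or z = 3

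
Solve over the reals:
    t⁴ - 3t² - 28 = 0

t = -2.6458 or t = 2.6458

Let u = t². The equation becomes u² - 3u - 28 = 0.
Factor: (u - 7)(u + 4) = 0, so u = 7 or u = -4.
t² = 7 gives t = ±√(7) ≈ ±2.6458.
t² = -4 < 0 has no real solution.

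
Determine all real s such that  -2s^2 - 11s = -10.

Rearrange to standard form: -2s^2 - 11s + 10 = 0.
Discriminant: (-11)^2 - 4*(-2)*10 = 201.
Quadratic formula: s = (11 +/- sqrt(201)) / (-4).
So s = -sqrt(201)/4 - 11/4 ~= -6.2944 or s = -11/4 + sqrt(201)/4 ~= 0.7944.

s = -6.2944 or s = 0.7944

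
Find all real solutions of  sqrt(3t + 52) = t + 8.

t = -1

Square both sides: 3t + 52 = (t + 8)^2.
Expand and rearrange: t^2 + 13t + 12 = 0.
Solving gives t = -1 or t = -12.
Check each candidate in the original equation:
  t = -1: sqrt(49) = 7, while t + 8 = 7 — valid.
  t = -12: sqrt(16) = 4, while t + 8 = -4 — extraneous.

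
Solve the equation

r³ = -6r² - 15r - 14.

Rearrange: r³ + 6r² + 15r + 14 = 0.
Possible rational roots are divisors of 14. Testing r = -2 gives 0, so (r + 2) is a factor.
Divide: r³ + 6r² + 15r + 14 = (r + 2)(r² + 4r + 7).
The quadratic r² + 4r + 7 has discriminant -12 < 0, so no further real roots.

r = -2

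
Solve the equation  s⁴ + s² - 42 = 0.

s = -2.4495 or s = 2.4495

Let u = s². The equation becomes u² + u - 42 = 0.
Factor: (u - 6)(u + 7) = 0, so u = 6 or u = -7.
s² = 6 gives s = ±√(6) ≈ ±2.4495.
s² = -7 < 0 has no real solution.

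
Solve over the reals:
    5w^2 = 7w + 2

Rearrange to standard form: 5w^2 - 7w - 2 = 0.
Discriminant: (-7)^2 - 4*5*(-2) = 89.
Quadratic formula: w = (7 +/- sqrt(89)) / 10.
So w = 7/10 + sqrt(89)/10 ~= 1.6434 or w = 7/10 - sqrt(89)/10 ~= -0.2434.

w = -0.2434 or w = 1.6434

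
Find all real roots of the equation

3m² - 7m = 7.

Rearrange to standard form: 3m² - 7m - 7 = 0.
Discriminant: (-7)² − 4·3·(-7) = 133.
Quadratic formula: m = (7 ± √133) / 6.
So m = 7/6 + √(133)/6 ≈ 3.0888 or m = 7/6 - √(133)/6 ≈ -0.7554.

m = -0.7554 or m = 3.0888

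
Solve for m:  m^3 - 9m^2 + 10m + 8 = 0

Possible rational roots are divisors of 8. Testing m = 2 gives 0, so (m - 2) is a factor.
Divide: m^3 - 9m^2 + 10m + 8 = (m - 2)(m^2 - 7m - 4).
Apply the quadratic formula to m^2 - 7m - 4 = 0: m = (7 +/- sqrt(65))/2, i.e. m ~= 7.5311 or m ~= -0.5311.

m = -0.5311 or m = 2 or m = 7.5311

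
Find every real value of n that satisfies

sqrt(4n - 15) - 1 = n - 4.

Isolate the radical: sqrt(4n - 15) = n - 3.
Square both sides: 4n - 15 = (n - 3)^2.
Expand and rearrange: n^2 - 10n + 24 = 0.
Solving gives n = 6 or n = 4.
Check each candidate in the original equation:
  n = 6: sqrt(9) = 3, while n - 3 = 3 — valid.
  n = 4: sqrt(1) = 1, while n - 3 = 1 — valid.

n = 4 or n = 6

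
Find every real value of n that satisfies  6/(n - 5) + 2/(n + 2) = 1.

Multiply both sides by (n - 5)(n + 2):
6(n + 2) + 2(n - 5) = (n - 5)(n + 2).
Expand and collect terms: n^2 - 11n - 12 = 0.
Factor or apply the quadratic formula: n = 12 or n = -1.
Neither value makes a denominator zero (n != 5, n != -2), so both are valid.

n = -1 or n = 12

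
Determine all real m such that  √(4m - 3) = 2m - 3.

Square both sides: 4m - 3 = (2m - 3)².
Expand and rearrange: 4m² - 16m + 12 = 0.
Solving gives m = 3 or m = 1.
Check each candidate in the original equation:
  m = 3: √(9) = 3, while 2m - 3 = 3 — valid.
  m = 1: √(1) = 1, while 2m - 3 = -1 — extraneous.

m = 3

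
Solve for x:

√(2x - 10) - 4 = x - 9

Isolate the radical: √(2x - 10) = x - 5.
Square both sides: 2x - 10 = (x - 5)².
Expand and rearrange: x² - 12x + 35 = 0.
Solving gives x = 7 or x = 5.
Check each candidate in the original equation:
  x = 7: √(4) = 2, while x - 5 = 2 — valid.
  x = 5: √(0) = 0, while x - 5 = 0 — valid.

x = 5 or x = 7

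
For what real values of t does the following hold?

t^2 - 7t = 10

t = -1.217 or t = 8.217

Rearrange to standard form: t^2 - 7t - 10 = 0.
Discriminant: (-7)^2 - 4*1*(-10) = 89.
Quadratic formula: t = (7 +/- sqrt(89)) / 2.
So t = 7/2 + sqrt(89)/2 ~= 8.217 or t = 7/2 - sqrt(89)/2 ~= -1.217.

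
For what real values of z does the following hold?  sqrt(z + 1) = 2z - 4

Square both sides: z + 1 = (2z - 4)^2.
Expand and rearrange: 4z^2 - 17z + 15 = 0.
Solving gives z = 3 or z = 1.25.
Check each candidate in the original equation:
  z = 3: sqrt(4) = 2, while 2z - 4 = 2 — valid.
  z = 1.25: sqrt(2.25) = 1.5, while 2z - 4 = -1.5 — extraneous.

z = 3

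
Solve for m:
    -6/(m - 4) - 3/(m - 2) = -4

m = 2.3884 or m = 5.8616

Multiply both sides by (m - 4)(m - 2):
-6(m - 2) - 3(m - 4) = -4(m - 4)(m - 2).
Expand and collect terms: -4m^2 + 33m - 56 = 0.
By the quadratic formula, m = (-33 +/- sqrt(193)) / -8, so m ~= 2.3884 or m ~= 5.8616.
Neither value makes a denominator zero (m != 4, m != 2), so both are valid.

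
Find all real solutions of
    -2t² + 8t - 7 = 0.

t = 1.2929 or t = 2.7071

Discriminant: (8)² − 4·(-2)·(-7) = 8.
Quadratic formula: t = (-8 ± √8) / (-4).
So t = 2 - √(2)/2 ≈ 1.2929 or t = √(2)/2 + 2 ≈ 2.7071.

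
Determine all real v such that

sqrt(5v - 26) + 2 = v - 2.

v = 6 or v = 7

Isolate the radical: sqrt(5v - 26) = v - 4.
Square both sides: 5v - 26 = (v - 4)^2.
Expand and rearrange: v^2 - 13v + 42 = 0.
Solving gives v = 7 or v = 6.
Check each candidate in the original equation:
  v = 7: sqrt(9) = 3, while v - 4 = 3 — valid.
  v = 6: sqrt(4) = 2, while v - 4 = 2 — valid.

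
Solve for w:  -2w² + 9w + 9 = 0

w = -0.8423 or w = 5.3423

Discriminant: (9)² − 4·(-2)·9 = 153.
Quadratic formula: w = (-9 ± √153) / (-4).
So w = 9/4 - 3·√(17)/4 ≈ -0.8423 or w = 9/4 + 3·√(17)/4 ≈ 5.3423.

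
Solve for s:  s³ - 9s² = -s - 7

Rearrange: s³ - 9s² + s + 7 = 0.
Possible rational roots are divisors of 7. Testing s = 1 gives 0, so (s - 1) is a factor.
Divide: s³ - 9s² + s + 7 = (s - 1)(s² - 8s - 7).
Apply the quadratic formula to s² - 8s - 7 = 0: s = (8 ± √92)/2, i.e. s ≈ 8.7958 or s ≈ -0.7958.

s = -0.7958 or s = 1 or s = 8.7958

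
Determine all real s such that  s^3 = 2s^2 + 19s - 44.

s = -4.4641 or s = 2.4641 or s = 4

Rearrange: s^3 - 2s^2 - 19s + 44 = 0.
Possible rational roots are divisors of 44. Testing s = 4 gives 0, so (s - 4) is a factor.
Divide: s^3 - 2s^2 - 19s + 44 = (s - 4)(s^2 + 2s - 11).
Apply the quadratic formula to s^2 + 2s - 11 = 0: s = (-2 +/- sqrt(48))/2, i.e. s ~= 2.4641 or s ~= -4.4641.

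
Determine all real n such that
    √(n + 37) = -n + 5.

n = -1

Square both sides: n + 37 = (-n + 5)².
Expand and rearrange: n² - 11n - 12 = 0.
Solving gives n = 12 or n = -1.
Check each candidate in the original equation:
  n = 12: √(49) = 7, while -n + 5 = -7 — extraneous.
  n = -1: √(36) = 6, while -n + 5 = 6 — valid.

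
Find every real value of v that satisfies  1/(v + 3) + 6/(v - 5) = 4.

v = -2.7904 or v = 6.5404

Multiply both sides by (v + 3)(v - 5):
(v - 5) + 6(v + 3) = 4(v + 3)(v - 5).
Expand and collect terms: 4v² - 15v - 73 = 0.
By the quadratic formula, v = (15 ± √1393) / 8, so v ≈ 6.5404 or v ≈ -2.7904.
Neither value makes a denominator zero (v ≠ -3, v ≠ 5), so both are valid.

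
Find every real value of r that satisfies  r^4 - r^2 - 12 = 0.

r = -2 or r = 2

Let u = r^2. The equation becomes u^2 - u - 12 = 0.
Factor: (u + 3)(u - 4) = 0, so u = -3 or u = 4.
r^2 = -3 < 0 has no real solution.
r^2 = 4 gives r = +/-2.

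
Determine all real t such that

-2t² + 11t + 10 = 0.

t = -0.7944 or t = 6.2944

Discriminant: (11)² − 4·(-2)·10 = 201.
Quadratic formula: t = (-11 ± √201) / (-4).
So t = 11/4 - √(201)/4 ≈ -0.7944 or t = 11/4 + √(201)/4 ≈ 6.2944.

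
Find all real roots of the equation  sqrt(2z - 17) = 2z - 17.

z = 8.5 or z = 9

Square both sides: 2z - 17 = (2z - 17)^2.
Expand and rearrange: 4z^2 - 70z + 306 = 0.
Solving gives z = 9 or z = 8.5.
Check each candidate in the original equation:
  z = 9: sqrt(1) = 1, while 2z - 17 = 1 — valid.
  z = 8.5: sqrt(0) = 0, while 2z - 17 = 0 — valid.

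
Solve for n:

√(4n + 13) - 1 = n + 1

Isolate the radical: √(4n + 13) = n + 2.
Square both sides: 4n + 13 = (n + 2)².
Expand and rearrange: n² - 9 = 0.
Solving gives n = 3 or n = -3.
Check each candidate in the original equation:
  n = 3: √(25) = 5, while n + 2 = 5 — valid.
  n = -3: √(1) = 1, while n + 2 = -1 — extraneous.

n = 3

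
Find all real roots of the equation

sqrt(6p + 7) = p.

Square both sides: 6p + 7 = (p)^2.
Expand and rearrange: p^2 - 6p - 7 = 0.
Solving gives p = 7 or p = -1.
Check each candidate in the original equation:
  p = 7: sqrt(49) = 7, while p = 7 — valid.
  p = -1: sqrt(1) = 1, while p = -1 — extraneous.

p = 7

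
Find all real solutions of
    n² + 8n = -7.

n = -7 or n = -1

Bring every term to one side: n² + 8n + 7 = 0.
Factor: (n + 1)(n + 7) = 0.
So n = -1 or n = -7.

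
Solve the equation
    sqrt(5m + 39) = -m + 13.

Square both sides: 5m + 39 = (-m + 13)^2.
Expand and rearrange: m^2 - 31m + 130 = 0.
Solving gives m = 26 or m = 5.
Check each candidate in the original equation:
  m = 26: sqrt(169) = 13, while -m + 13 = -13 — extraneous.
  m = 5: sqrt(64) = 8, while -m + 13 = 8 — valid.

m = 5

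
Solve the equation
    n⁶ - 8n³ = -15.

n = 1.4422 or n = 1.71

Let u = n³. The equation becomes u² - 8u + 15 = 0.
Factor: (u - 5)(u - 3) = 0, so u = 5 or u = 3.
n³ = 5 gives n = ∛(5) ≈ 1.71.
n³ = 3 gives n = ∛(3) ≈ 1.4422.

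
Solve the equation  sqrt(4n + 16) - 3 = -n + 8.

n = 5

Isolate the radical: sqrt(4n + 16) = -n + 11.
Square both sides: 4n + 16 = (-n + 11)^2.
Expand and rearrange: n^2 - 26n + 105 = 0.
Solving gives n = 21 or n = 5.
Check each candidate in the original equation:
  n = 21: sqrt(100) = 10, while -n + 11 = -10 — extraneous.
  n = 5: sqrt(36) = 6, while -n + 11 = 6 — valid.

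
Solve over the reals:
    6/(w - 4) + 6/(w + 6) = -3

w = -8.3852 or w = 2.3852

Multiply both sides by (w - 4)(w + 6):
6(w + 6) + 6(w - 4) = -3(w - 4)(w + 6).
Expand and collect terms: -3w² - 18w + 60 = 0.
By the quadratic formula, w = (18 ± √1044) / -6, so w ≈ -8.3852 or w ≈ 2.3852.
Neither value makes a denominator zero (w ≠ 4, w ≠ -6), so both are valid.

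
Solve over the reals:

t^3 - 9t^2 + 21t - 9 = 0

Possible rational roots are divisors of -9. Testing t = 3 gives 0, so (t - 3) is a factor.
Divide: t^3 - 9t^2 + 21t - 9 = (t - 3)(t^2 - 6t + 3).
Apply the quadratic formula to t^2 - 6t + 3 = 0: t = (6 +/- sqrt(24))/2, i.e. t ~= 5.4495 or t ~= 0.5505.

t = 0.5505 or t = 3 or t = 5.4495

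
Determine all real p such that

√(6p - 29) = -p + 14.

Square both sides: 6p - 29 = (-p + 14)².
Expand and rearrange: p² - 34p + 225 = 0.
Solving gives p = 25 or p = 9.
Check each candidate in the original equation:
  p = 25: √(121) = 11, while -p + 14 = -11 — extraneous.
  p = 9: √(25) = 5, while -p + 14 = 5 — valid.

p = 9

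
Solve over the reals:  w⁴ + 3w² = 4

w = -1 or w = 1

Let u = w². The equation becomes u² + 3u - 4 = 0.
Factor: (u + 4)(u - 1) = 0, so u = -4 or u = 1.
w² = -4 < 0 has no real solution.
w² = 1 gives w = ±1.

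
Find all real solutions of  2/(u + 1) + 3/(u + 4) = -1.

u = -8.1623 or u = -1.8377

Multiply both sides by (u + 1)(u + 4):
2(u + 4) + 3(u + 1) = -(u + 1)(u + 4).
Expand and collect terms: -u^2 - 10u - 15 = 0.
By the quadratic formula, u = (10 +/- sqrt(40)) / -2, so u ~= -8.1623 or u ~= -1.8377.
Neither value makes a denominator zero (u != -1, u != -4), so both are valid.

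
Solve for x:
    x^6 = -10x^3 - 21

x = -1.9129 or x = -1.4422

Let u = x^3. The equation becomes u^2 + 10u + 21 = 0.
Factor: (u + 3)(u + 7) = 0, so u = -3 or u = -7.
x^3 = -3 gives x = -(3)^(1/3) ~= -1.4422.
x^3 = -7 gives x = -(7)^(1/3) ~= -1.9129.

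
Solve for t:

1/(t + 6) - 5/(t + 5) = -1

Multiply both sides by (t + 6)(t + 5):
(t + 5) - 5(t + 6) = -(t + 6)(t + 5).
Expand and collect terms: -t² - 7t - 5 = 0.
By the quadratic formula, t = (7 ± √29) / -2, so t ≈ -6.1926 or t ≈ -0.8074.
Neither value makes a denominator zero (t ≠ -6, t ≠ -5), so both are valid.

t = -6.1926 or t = -0.8074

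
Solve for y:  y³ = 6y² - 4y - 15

y = -1.1926 or y = 3 or y = 4.1926

Rearrange: y³ - 6y² + 4y + 15 = 0.
Possible rational roots are divisors of 15. Testing y = 3 gives 0, so (y - 3) is a factor.
Divide: y³ - 6y² + 4y + 15 = (y - 3)(y² - 3y - 5).
Apply the quadratic formula to y² - 3y - 5 = 0: y = (3 ± √29)/2, i.e. y ≈ 4.1926 or y ≈ -1.1926.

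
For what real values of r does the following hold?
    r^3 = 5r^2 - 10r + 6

Rearrange: r^3 - 5r^2 + 10r - 6 = 0.
Possible rational roots are divisors of -6. Testing r = 1 gives 0, so (r - 1) is a factor.
Divide: r^3 - 5r^2 + 10r - 6 = (r - 1)(r^2 - 4r + 6).
The quadratic r^2 - 4r + 6 has discriminant -8 < 0, so no further real roots.

r = 1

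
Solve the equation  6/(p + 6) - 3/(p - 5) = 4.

Multiply both sides by (p + 6)(p - 5):
6(p - 5) - 3(p + 6) = 4(p + 6)(p - 5).
Expand and collect terms: 4p² + p - 72 = 0.
By the quadratic formula, p = (-1 ± √1153) / 8, so p ≈ 4.1195 or p ≈ -4.3695.
Neither value makes a denominator zero (p ≠ -6, p ≠ 5), so both are valid.

p = -4.3695 or p = 4.1195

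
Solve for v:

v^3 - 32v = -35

Rearrange: v^3 - 32v + 35 = 0.
Possible rational roots are divisors of 35. Testing v = 5 gives 0, so (v - 5) is a factor.
Divide: v^3 - 32v + 35 = (v - 5)(v^2 + 5v - 7).
Apply the quadratic formula to v^2 + 5v - 7 = 0: v = (-5 +/- sqrt(53))/2, i.e. v ~= 1.1401 or v ~= -6.1401.

v = -6.1401 or v = 1.1401 or v = 5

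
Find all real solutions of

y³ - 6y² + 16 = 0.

y = -1.4641 or y = 2 or y = 5.4641

Possible rational roots are divisors of 16. Testing y = 2 gives 0, so (y - 2) is a factor.
Divide: y³ - 6y² + 16 = (y - 2)(y² - 4y - 8).
Apply the quadratic formula to y² - 4y - 8 = 0: y = (4 ± √48)/2, i.e. y ≈ 5.4641 or y ≈ -1.4641.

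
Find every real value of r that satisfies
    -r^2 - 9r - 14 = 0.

Factor: -1(r + 7)(r + 2) = 0.
So r = -7 or r = -2.

r = -7 or r = -2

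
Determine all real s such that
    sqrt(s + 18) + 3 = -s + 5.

s = -2

Isolate the radical: sqrt(s + 18) = -s + 2.
Square both sides: s + 18 = (-s + 2)^2.
Expand and rearrange: s^2 - 5s - 14 = 0.
Solving gives s = 7 or s = -2.
Check each candidate in the original equation:
  s = 7: sqrt(25) = 5, while -s + 2 = -5 — extraneous.
  s = -2: sqrt(16) = 4, while -s + 2 = 4 — valid.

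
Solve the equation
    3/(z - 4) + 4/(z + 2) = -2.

Multiply both sides by (z - 4)(z + 2):
3(z + 2) + 4(z - 4) = -2(z - 4)(z + 2).
Expand and collect terms: -2z² - 3z + 26 = 0.
By the quadratic formula, z = (3 ± √217) / -4, so z ≈ -4.4327 or z ≈ 2.9327.
Neither value makes a denominator zero (z ≠ 4, z ≠ -2), so both are valid.

z = -4.4327 or z = 2.9327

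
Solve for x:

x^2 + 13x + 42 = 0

x = -7 or x = -6

Factor: (x + 7)(x + 6) = 0.
So x = -7 or x = -6.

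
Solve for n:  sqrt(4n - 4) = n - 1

n = 1 or n = 5

Square both sides: 4n - 4 = (n - 1)^2.
Expand and rearrange: n^2 - 6n + 5 = 0.
Solving gives n = 5 or n = 1.
Check each candidate in the original equation:
  n = 5: sqrt(16) = 4, while n - 1 = 4 — valid.
  n = 1: sqrt(0) = 0, while n - 1 = 0 — valid.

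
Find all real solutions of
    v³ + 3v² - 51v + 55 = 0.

Possible rational roots are divisors of 55. Testing v = 5 gives 0, so (v - 5) is a factor.
Divide: v³ + 3v² - 51v + 55 = (v - 5)(v² + 8v - 11).
Apply the quadratic formula to v² + 8v - 11 = 0: v = (-8 ± √108)/2, i.e. v ≈ 1.1962 or v ≈ -9.1962.

v = -9.1962 or v = 1.1962 or v = 5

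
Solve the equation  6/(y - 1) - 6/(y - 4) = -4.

Multiply both sides by (y - 1)(y - 4):
6(y - 4) - 6(y - 1) = -4(y - 1)(y - 4).
Expand and collect terms: -4y² + 20y + 2 = 0.
By the quadratic formula, y = (-20 ± √432) / -8, so y ≈ -0.0981 or y ≈ 5.0981.
Neither value makes a denominator zero (y ≠ 1, y ≠ 4), so both are valid.

y = -0.0981 or y = 5.0981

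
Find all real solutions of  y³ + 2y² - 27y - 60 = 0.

Possible rational roots are divisors of -60. Testing y = -5 gives 0, so (y + 5) is a factor.
Divide: y³ + 2y² - 27y - 60 = (y + 5)(y² - 3y - 12).
Apply the quadratic formula to y² - 3y - 12 = 0: y = (3 ± √57)/2, i.e. y ≈ 5.2749 or y ≈ -2.2749.

y = -5 or y = -2.2749 or y = 5.2749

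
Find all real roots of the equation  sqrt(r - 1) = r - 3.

Square both sides: r - 1 = (r - 3)^2.
Expand and rearrange: r^2 - 7r + 10 = 0.
Solving gives r = 5 or r = 2.
Check each candidate in the original equation:
  r = 5: sqrt(4) = 2, while r - 3 = 2 — valid.
  r = 2: sqrt(1) = 1, while r - 3 = -1 — extraneous.

r = 5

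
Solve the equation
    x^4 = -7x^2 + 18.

Let u = x^2. The equation becomes u^2 + 7u - 18 = 0.
Factor: (u + 9)(u - 2) = 0, so u = -9 or u = 2.
x^2 = -9 < 0 has no real solution.
x^2 = 2 gives x = +/-sqrt(2) ~= +/-1.4142.

x = -1.4142 or x = 1.4142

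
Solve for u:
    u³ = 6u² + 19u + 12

u = -1.4244 or u = -1 or u = 8.4244

Rearrange: u³ - 6u² - 19u - 12 = 0.
Possible rational roots are divisors of -12. Testing u = -1 gives 0, so (u + 1) is a factor.
Divide: u³ - 6u² - 19u - 12 = (u + 1)(u² - 7u - 12).
Apply the quadratic formula to u² - 7u - 12 = 0: u = (7 ± √97)/2, i.e. u ≈ 8.4244 or u ≈ -1.4244.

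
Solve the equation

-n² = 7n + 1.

n = -6.8541 or n = -0.1459

Rearrange to standard form: -n² - 7n - 1 = 0.
Discriminant: (-7)² − 4·(-1)·(-1) = 45.
Quadratic formula: n = (7 ± √45) / (-2).
So n = -7/2 - 3·√(5)/2 ≈ -6.8541 or n = -7/2 + 3·√(5)/2 ≈ -0.1459.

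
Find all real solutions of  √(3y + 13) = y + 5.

y = -4 or y = -3

Square both sides: 3y + 13 = (y + 5)².
Expand and rearrange: y² + 7y + 12 = 0.
Solving gives y = -3 or y = -4.
Check each candidate in the original equation:
  y = -3: √(4) = 2, while y + 5 = 2 — valid.
  y = -4: √(1) = 1, while y + 5 = 1 — valid.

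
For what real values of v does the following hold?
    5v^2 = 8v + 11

v = -0.8852 or v = 2.4852

Rearrange to standard form: 5v^2 - 8v - 11 = 0.
Discriminant: (-8)^2 - 4*5*(-11) = 284.
Quadratic formula: v = (8 +/- sqrt(284)) / 10.
So v = 4/5 + sqrt(71)/5 ~= 2.4852 or v = 4/5 - sqrt(71)/5 ~= -0.8852.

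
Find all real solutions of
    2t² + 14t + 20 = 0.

t = -5 or t = -2

Factor: 2(t + 5)(t + 2) = 0.
So t = -5 or t = -2.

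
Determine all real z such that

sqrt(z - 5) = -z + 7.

z = 6

Square both sides: z - 5 = (-z + 7)^2.
Expand and rearrange: z^2 - 15z + 54 = 0.
Solving gives z = 9 or z = 6.
Check each candidate in the original equation:
  z = 9: sqrt(4) = 2, while -z + 7 = -2 — extraneous.
  z = 6: sqrt(1) = 1, while -z + 7 = 1 — valid.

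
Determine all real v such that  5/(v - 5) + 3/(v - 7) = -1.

v = -2.3589 or v = 6.3589

Multiply both sides by (v - 5)(v - 7):
5(v - 7) + 3(v - 5) = -(v - 5)(v - 7).
Expand and collect terms: -v² + 4v + 15 = 0.
By the quadratic formula, v = (-4 ± √76) / -2, so v ≈ -2.3589 or v ≈ 6.3589.
Neither value makes a denominator zero (v ≠ 5, v ≠ 7), so both are valid.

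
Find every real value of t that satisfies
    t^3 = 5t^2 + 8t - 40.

t = -2.8284 or t = 2.8284 or t = 5

Rearrange: t^3 - 5t^2 - 8t + 40 = 0.
Possible rational roots are divisors of 40. Testing t = 5 gives 0, so (t - 5) is a factor.
Divide: t^3 - 5t^2 - 8t + 40 = (t - 5)(t^2 - 8).
Apply the quadratic formula to t^2 - 8 = 0: t = (0 +/- sqrt(32))/2, i.e. t ~= 2.8284 or t ~= -2.8284.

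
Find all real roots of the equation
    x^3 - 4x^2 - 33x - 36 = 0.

x = -3 or x = -1.4244 or x = 8.4244

Possible rational roots are divisors of -36. Testing x = -3 gives 0, so (x + 3) is a factor.
Divide: x^3 - 4x^2 - 33x - 36 = (x + 3)(x^2 - 7x - 12).
Apply the quadratic formula to x^2 - 7x - 12 = 0: x = (7 +/- sqrt(97))/2, i.e. x ~= 8.4244 or x ~= -1.4244.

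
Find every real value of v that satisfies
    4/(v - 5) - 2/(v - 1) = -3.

Multiply both sides by (v - 5)(v - 1):
4(v - 1) - 2(v - 5) = -3(v - 5)(v - 1).
Expand and collect terms: -3v² + 16v - 21 = 0.
Factor or apply the quadratic formula: v = 2.3333 or v = 3.
Neither value makes a denominator zero (v ≠ 5, v ≠ 1), so both are valid.

v = 2.3333 or v = 3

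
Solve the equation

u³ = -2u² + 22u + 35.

u = -5 or u = -1.5414 or u = 4.5414

Rearrange: u³ + 2u² - 22u - 35 = 0.
Possible rational roots are divisors of -35. Testing u = -5 gives 0, so (u + 5) is a factor.
Divide: u³ + 2u² - 22u - 35 = (u + 5)(u² - 3u - 7).
Apply the quadratic formula to u² - 3u - 7 = 0: u = (3 ± √37)/2, i.e. u ≈ 4.5414 or u ≈ -1.5414.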